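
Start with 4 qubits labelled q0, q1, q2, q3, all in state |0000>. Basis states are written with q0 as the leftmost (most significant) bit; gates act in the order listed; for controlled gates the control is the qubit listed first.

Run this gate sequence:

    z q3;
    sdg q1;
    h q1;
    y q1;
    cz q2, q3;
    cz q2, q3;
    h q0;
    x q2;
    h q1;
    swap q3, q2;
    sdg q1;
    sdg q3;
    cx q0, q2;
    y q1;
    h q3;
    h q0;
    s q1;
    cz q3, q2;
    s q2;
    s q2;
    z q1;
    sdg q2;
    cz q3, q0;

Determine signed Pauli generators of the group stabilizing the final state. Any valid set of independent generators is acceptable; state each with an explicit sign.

The final state is stabilized by the group generated by +XIZZ, +ZIYZ, -ZIZX, +IZII; other independent generating sets are equally valid.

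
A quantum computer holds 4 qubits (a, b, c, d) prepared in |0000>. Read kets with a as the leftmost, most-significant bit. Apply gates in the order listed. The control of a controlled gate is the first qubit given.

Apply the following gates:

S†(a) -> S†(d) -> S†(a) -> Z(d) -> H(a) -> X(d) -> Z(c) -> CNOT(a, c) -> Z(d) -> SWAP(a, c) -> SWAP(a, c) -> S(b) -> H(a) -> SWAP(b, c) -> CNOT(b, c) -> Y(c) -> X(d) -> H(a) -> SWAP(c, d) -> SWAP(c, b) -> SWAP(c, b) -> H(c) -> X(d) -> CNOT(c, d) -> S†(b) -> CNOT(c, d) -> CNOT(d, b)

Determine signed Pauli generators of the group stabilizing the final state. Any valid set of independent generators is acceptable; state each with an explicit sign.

The stabilizer group can be generated by +XIIY, +IIXI, +ZIIZ, +IZII, among other valid generating sets. Key observation: the block from step 10 through step 11 cancels to the identity and can be dropped.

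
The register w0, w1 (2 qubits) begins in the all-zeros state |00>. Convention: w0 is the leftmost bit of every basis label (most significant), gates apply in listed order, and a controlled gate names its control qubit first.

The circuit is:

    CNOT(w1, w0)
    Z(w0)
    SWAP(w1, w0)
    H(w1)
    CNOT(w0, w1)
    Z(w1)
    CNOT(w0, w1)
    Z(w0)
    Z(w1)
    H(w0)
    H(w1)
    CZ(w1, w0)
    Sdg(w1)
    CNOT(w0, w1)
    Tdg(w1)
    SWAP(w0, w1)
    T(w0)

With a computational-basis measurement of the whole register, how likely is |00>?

Outcome |00> occurs with probability 1/2.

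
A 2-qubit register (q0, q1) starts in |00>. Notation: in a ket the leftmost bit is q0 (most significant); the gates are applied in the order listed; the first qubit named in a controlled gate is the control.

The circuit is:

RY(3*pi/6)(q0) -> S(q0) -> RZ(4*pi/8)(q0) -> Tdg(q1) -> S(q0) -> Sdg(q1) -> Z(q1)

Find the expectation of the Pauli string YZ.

The observable YZ averages to -1.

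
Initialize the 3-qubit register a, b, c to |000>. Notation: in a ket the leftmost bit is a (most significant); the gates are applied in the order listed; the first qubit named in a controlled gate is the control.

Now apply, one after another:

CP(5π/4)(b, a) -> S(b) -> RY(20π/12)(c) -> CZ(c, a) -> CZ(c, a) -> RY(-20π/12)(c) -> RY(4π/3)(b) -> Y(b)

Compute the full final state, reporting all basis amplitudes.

The resulting statevector has amplitude -sqrt(3)*I/2 on |000>, -I/2 on |010>, and 0 on every other basis state. Key observation: gates 3-6 undo each other exactly, leaving only the rest of the circuit to track.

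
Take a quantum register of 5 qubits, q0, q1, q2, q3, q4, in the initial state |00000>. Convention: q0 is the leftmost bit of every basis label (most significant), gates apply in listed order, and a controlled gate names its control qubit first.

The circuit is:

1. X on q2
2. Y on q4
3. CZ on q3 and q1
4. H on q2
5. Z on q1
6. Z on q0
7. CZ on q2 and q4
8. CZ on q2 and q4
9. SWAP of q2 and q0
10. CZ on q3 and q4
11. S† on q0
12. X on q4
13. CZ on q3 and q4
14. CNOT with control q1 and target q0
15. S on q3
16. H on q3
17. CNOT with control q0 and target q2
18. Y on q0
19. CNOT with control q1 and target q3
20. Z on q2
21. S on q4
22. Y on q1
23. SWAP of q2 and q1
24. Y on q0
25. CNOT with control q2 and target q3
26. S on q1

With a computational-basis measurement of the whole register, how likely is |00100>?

A full measurement returns |00100> with probability 1/4.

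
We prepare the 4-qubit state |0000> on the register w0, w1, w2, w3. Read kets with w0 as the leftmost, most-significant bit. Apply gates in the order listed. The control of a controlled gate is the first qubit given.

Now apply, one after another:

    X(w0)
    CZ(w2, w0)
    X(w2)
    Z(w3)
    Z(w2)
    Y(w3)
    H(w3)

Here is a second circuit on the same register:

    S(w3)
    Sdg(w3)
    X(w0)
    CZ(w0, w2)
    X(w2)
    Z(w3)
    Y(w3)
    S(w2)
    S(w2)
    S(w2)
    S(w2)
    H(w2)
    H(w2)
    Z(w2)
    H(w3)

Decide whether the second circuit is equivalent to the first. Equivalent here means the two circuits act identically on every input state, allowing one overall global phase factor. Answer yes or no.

Yes — the two circuits implement the same unitary up to a global phase.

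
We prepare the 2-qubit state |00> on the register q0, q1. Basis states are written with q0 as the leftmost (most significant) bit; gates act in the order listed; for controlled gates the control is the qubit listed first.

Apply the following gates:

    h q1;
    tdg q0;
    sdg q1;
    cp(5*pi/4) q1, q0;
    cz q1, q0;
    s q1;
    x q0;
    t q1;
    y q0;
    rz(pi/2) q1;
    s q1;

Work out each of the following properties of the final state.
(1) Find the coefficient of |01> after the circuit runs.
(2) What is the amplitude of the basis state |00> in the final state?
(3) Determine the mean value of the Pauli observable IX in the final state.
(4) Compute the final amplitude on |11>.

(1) The final state's coefficient on |01> equals sqrt(2)*I/2.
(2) The final state's coefficient on |00> equals -sqrt(2)*exp(I*pi/4)/2.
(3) The expectation value of IX is -sqrt(2)/2.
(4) The final state's coefficient on |11> equals 0.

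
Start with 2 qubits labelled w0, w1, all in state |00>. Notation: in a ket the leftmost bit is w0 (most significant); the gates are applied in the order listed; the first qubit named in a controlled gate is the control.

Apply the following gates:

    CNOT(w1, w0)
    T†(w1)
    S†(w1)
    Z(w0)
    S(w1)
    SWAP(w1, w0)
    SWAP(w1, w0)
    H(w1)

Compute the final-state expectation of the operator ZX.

In the final state, ZX has expectation 1.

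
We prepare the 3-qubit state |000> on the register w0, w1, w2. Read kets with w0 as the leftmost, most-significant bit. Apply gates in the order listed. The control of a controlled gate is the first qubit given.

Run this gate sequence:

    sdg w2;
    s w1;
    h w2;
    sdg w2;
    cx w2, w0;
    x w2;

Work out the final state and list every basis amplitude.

The final amplitudes are sqrt(2)/2 on |001>, -sqrt(2)*I/2 on |100>, and 0 on every other basis state.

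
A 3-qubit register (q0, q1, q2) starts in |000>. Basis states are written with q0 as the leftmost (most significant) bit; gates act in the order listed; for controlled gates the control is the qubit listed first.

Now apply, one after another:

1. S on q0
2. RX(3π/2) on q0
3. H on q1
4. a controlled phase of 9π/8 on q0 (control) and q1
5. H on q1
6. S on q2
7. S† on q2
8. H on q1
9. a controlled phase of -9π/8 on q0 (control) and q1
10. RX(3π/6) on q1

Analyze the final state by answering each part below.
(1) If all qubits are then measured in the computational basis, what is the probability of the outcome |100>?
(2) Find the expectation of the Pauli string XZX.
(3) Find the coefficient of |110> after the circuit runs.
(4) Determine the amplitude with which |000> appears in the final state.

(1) Outcome |100> occurs with probability 1/4. Key observation: the block from step 4 through step 9 cancels to the identity and can be dropped.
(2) The expectation value of XZX is 0.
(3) The amplitude on |110> is sqrt(2)*(-1 - I)/4.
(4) The final state's coefficient on |000> equals sqrt(2)*(-1 + I)/4.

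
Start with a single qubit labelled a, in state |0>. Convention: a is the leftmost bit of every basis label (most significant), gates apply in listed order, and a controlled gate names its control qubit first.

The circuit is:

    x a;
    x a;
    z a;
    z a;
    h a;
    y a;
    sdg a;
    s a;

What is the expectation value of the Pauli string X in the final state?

In the final state, X has expectation -1.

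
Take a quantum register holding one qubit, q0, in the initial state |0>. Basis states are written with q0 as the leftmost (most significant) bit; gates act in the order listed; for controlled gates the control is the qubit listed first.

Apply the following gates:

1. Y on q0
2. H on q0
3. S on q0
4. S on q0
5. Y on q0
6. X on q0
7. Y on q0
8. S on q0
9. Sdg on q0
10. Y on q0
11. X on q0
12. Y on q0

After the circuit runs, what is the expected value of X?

In the final state, X has expectation 1. Key observation: steps 5-12 multiply out to the identity, so the circuit reduces to the remaining gates.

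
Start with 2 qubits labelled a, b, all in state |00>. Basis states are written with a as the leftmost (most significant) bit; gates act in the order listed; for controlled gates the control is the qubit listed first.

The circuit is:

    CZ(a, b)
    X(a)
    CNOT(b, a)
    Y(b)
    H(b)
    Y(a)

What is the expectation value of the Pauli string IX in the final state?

The observable IX averages to -1.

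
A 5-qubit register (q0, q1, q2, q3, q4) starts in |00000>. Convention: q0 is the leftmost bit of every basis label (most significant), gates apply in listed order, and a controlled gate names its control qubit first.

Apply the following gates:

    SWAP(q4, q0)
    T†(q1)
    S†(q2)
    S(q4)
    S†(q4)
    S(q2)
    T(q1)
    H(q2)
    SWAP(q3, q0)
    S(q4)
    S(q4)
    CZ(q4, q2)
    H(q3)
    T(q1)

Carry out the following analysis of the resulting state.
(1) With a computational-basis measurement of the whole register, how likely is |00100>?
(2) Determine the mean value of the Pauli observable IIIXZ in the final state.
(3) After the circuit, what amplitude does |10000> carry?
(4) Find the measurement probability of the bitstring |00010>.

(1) A full measurement returns |00100> with probability 1/4. Key observation: steps 2-7 multiply out to the identity, so the circuit reduces to the remaining gates.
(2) The observable IIIXZ averages to 1.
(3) The amplitude on |10000> is 0.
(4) The probability of measuring |00010> is 1/4.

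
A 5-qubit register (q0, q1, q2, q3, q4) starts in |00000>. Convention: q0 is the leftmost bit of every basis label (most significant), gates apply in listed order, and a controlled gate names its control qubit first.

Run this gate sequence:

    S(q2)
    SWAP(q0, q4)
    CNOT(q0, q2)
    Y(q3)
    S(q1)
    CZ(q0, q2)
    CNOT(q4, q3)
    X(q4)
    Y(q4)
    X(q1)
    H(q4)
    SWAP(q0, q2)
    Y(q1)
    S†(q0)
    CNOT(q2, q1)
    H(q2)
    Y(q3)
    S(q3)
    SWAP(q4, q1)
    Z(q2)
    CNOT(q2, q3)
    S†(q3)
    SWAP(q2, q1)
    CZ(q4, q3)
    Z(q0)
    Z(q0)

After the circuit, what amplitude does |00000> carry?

|00000> carries amplitude -1/2 in the final state.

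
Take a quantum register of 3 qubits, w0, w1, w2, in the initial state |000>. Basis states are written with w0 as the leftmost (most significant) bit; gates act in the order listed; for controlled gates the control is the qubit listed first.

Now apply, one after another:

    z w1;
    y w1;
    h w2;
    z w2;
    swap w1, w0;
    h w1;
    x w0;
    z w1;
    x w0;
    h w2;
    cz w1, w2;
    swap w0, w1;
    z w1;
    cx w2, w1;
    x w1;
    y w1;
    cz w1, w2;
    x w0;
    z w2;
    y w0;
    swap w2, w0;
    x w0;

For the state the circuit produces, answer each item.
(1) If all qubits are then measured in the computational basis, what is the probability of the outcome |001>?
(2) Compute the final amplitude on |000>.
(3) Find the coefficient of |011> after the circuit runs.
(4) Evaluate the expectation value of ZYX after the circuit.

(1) A full measurement returns |001> with probability 1/2.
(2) |000> carries amplitude -sqrt(2)*I/2 in the final state.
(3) The final state's coefficient on |011> equals 0.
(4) The expectation value of ZYX is 0.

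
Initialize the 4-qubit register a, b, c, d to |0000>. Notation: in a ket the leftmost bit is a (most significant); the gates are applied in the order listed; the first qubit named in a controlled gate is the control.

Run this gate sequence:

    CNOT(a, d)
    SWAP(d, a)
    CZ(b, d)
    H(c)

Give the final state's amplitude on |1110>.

The final state's coefficient on |1110> equals 0.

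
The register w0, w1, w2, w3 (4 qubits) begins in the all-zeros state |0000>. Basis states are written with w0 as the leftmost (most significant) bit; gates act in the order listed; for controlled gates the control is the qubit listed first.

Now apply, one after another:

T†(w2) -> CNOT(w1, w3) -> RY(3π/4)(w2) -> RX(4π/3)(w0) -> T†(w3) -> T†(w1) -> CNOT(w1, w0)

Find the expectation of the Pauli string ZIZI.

The expectation value of ZIZI is sqrt(2)/4.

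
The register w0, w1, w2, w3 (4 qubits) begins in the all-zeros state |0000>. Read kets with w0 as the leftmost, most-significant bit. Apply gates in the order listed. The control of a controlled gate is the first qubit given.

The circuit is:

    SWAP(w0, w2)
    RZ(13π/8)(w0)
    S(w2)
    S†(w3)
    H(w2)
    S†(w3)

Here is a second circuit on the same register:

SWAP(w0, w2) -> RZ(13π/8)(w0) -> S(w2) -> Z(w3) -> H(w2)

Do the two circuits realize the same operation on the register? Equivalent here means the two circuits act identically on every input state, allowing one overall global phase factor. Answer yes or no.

Yes, they are equivalent — the unitaries differ by at most a global phase.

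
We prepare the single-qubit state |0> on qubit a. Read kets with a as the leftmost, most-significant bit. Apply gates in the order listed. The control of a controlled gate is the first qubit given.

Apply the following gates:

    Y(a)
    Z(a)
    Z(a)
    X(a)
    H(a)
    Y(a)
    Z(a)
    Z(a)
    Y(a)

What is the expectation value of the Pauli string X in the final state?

The observable X averages to 1.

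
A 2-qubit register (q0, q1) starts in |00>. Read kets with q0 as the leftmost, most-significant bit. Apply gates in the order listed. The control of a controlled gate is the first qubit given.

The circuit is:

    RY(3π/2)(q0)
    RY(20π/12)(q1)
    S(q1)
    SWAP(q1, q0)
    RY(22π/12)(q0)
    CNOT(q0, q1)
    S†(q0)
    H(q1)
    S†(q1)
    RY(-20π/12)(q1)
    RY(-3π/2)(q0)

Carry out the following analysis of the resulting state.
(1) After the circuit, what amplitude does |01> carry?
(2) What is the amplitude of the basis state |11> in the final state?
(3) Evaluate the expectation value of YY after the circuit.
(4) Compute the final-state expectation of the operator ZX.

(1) The amplitude on |01> is 3/8 + sqrt(3)*(-2 + I)/8.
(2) The amplitude on |11> is 3*I/8 + sqrt(3)*(1 + 2*I)/8.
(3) In the final state, YY has expectation 0.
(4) The expectation value of ZX is 3/4.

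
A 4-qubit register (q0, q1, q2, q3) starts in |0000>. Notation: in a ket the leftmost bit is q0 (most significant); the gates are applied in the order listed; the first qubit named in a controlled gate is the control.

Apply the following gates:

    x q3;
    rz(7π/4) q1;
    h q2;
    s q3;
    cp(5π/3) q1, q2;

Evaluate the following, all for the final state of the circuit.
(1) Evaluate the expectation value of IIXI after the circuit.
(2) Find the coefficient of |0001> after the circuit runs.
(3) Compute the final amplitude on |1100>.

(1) In the final state, IIXI has expectation 1.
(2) The final state's coefficient on |0001> equals -sqrt(2)*exp(5*I*pi/8)/2.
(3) |1100> carries amplitude 0 in the final state.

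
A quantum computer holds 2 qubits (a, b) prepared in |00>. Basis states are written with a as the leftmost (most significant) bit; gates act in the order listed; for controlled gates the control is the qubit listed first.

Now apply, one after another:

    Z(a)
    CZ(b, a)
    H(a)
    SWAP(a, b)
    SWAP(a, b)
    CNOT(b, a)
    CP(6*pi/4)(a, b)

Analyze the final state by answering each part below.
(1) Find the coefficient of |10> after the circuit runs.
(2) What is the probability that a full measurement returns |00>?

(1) |10> carries amplitude sqrt(2)/2 in the final state. Key observation: steps 4-5 multiply out to the identity, so the circuit reduces to the remaining gates.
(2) Outcome |00> occurs with probability 1/2.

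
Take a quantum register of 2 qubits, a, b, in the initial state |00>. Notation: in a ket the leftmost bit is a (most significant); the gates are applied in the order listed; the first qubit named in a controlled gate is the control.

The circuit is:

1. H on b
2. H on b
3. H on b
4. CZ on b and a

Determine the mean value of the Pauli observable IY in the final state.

In the final state, IY has expectation 0.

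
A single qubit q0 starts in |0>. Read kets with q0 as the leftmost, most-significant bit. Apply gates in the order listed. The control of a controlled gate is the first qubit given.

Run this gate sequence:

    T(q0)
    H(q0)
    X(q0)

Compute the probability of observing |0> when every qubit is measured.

A full measurement returns |0> with probability 1/2.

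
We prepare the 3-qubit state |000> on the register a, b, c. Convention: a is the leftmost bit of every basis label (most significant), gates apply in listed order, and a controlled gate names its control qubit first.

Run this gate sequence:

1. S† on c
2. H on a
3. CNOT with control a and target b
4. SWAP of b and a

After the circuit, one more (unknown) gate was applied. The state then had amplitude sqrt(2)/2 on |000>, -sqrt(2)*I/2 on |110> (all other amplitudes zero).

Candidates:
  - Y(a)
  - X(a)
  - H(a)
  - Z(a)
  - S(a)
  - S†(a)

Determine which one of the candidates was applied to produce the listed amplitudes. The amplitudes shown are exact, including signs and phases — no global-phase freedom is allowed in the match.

It was S†(a) that produced the state shown.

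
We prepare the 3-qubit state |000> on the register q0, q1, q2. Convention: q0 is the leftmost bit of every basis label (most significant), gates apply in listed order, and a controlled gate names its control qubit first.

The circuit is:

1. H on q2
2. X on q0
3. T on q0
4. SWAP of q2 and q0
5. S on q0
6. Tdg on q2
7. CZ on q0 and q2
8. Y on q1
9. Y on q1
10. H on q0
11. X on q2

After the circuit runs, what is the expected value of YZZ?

The expectation value of YZZ is 1.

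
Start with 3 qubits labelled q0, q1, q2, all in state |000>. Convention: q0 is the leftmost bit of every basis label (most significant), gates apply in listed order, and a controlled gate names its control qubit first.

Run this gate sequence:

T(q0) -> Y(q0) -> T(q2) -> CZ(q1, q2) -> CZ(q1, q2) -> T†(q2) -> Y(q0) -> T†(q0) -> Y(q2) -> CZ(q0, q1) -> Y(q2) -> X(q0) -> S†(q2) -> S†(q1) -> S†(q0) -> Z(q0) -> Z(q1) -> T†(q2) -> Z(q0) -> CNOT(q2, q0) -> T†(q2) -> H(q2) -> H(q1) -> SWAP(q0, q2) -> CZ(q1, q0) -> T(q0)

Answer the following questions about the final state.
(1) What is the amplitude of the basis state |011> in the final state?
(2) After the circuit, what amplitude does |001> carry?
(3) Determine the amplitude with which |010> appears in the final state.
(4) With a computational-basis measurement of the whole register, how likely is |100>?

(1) |011> carries amplitude -I/2 in the final state. Key observation: the block from step 1 through step 8 cancels to the identity and can be dropped.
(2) The amplitude on |001> is -I/2.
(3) |010> carries amplitude 0 in the final state.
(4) A full measurement returns |100> with probability 0.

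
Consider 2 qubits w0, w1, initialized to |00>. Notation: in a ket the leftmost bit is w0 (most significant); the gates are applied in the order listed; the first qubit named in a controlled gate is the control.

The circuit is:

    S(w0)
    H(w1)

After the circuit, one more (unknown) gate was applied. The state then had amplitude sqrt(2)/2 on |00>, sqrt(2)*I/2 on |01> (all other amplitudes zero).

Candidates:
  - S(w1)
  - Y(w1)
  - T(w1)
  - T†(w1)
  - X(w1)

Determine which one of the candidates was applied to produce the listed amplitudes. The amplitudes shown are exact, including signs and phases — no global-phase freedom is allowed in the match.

It was S(w1) that produced the state shown.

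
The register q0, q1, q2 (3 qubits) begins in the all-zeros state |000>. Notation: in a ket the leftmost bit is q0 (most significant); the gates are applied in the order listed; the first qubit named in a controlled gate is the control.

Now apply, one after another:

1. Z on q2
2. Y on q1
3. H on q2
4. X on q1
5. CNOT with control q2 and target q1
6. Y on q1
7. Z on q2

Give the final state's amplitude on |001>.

|001> carries amplitude -sqrt(2)/2 in the final state.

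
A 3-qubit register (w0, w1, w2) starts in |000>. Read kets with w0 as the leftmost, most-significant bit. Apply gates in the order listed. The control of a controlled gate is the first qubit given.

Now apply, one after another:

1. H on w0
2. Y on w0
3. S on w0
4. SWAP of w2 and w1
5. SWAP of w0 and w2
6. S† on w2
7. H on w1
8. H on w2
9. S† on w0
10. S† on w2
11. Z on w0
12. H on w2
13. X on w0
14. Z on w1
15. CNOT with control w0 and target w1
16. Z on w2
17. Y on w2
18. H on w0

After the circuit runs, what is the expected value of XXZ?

In the final state, XXZ has expectation 0.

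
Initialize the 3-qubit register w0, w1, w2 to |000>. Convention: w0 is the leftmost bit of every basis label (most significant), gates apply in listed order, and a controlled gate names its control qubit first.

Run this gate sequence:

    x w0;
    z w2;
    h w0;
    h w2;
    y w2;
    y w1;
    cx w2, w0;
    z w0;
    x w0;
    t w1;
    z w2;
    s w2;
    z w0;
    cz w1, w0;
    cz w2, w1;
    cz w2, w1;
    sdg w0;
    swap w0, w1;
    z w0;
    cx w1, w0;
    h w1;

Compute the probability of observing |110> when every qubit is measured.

A full measurement returns |110> with probability 1/8. Key observation: the block from step 15 through step 16 cancels to the identity and can be dropped.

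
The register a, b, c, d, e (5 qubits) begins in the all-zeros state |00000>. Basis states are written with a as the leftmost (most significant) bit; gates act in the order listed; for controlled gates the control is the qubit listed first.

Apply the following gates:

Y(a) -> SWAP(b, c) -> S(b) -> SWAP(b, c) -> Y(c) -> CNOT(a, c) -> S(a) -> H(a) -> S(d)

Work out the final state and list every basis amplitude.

After the circuit, the state carries amplitude -sqrt(2)*I/2 on |00000>, sqrt(2)*I/2 on |10000>, and 0 on every other basis state.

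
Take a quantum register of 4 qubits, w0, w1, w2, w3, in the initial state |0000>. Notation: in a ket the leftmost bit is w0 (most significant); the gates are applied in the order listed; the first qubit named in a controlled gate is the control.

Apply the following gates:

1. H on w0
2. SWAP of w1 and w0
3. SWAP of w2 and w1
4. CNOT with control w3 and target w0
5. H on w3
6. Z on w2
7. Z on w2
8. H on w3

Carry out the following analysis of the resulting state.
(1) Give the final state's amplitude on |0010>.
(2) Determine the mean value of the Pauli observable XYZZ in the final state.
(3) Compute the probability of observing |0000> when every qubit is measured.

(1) |0010> carries amplitude sqrt(2)/2 in the final state. Key observation: steps 5-8 multiply out to the identity, so the circuit reduces to the remaining gates.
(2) In the final state, XYZZ has expectation 0.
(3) The probability of measuring |0000> is 1/2.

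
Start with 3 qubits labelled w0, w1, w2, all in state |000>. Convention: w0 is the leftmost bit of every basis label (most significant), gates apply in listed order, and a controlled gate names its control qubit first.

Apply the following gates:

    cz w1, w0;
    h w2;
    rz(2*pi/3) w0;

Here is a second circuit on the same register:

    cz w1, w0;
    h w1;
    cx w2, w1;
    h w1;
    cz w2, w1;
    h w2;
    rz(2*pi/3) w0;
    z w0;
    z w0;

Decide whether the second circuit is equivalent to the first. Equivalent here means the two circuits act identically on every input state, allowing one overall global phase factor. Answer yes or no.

Yes — the two circuits implement the same unitary up to a global phase.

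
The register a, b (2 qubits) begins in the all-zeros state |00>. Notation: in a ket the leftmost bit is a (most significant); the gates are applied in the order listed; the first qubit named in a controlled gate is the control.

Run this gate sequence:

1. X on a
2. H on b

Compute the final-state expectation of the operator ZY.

The observable ZY averages to 0.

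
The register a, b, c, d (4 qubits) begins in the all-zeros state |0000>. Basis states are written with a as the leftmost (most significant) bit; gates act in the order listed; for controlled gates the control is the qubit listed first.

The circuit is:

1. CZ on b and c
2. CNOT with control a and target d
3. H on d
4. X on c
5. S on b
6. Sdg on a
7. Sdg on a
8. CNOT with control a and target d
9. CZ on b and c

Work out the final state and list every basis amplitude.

After the circuit, the state carries amplitude sqrt(2)/2 on |0010>, sqrt(2)/2 on |0011>, and 0 on every other basis state.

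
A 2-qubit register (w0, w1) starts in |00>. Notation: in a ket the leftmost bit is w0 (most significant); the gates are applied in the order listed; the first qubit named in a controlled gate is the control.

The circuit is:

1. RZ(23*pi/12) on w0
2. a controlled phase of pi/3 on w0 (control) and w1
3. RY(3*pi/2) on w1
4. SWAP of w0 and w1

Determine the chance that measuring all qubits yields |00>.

Outcome |00> occurs with probability 1/2.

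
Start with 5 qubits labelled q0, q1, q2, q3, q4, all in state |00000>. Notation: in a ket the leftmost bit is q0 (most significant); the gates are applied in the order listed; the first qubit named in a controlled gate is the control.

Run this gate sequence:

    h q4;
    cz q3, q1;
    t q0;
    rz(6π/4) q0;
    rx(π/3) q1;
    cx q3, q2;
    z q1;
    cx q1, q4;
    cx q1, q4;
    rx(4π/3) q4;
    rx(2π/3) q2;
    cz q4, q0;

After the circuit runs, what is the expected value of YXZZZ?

In the final state, YXZZZ has expectation 0. Key observation: gates 8-9 undo each other exactly, leaving only the rest of the circuit to track.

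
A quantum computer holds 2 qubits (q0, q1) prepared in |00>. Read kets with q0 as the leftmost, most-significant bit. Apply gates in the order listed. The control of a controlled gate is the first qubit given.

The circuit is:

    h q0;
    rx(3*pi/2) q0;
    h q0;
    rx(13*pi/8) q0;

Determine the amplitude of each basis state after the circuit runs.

The resulting statevector has amplitude sqrt(2)*(1 + I)*cos(3*pi/16)/2 on |00>, 0 on |01>, -sqrt(2)*(1 - I)*sin(3*pi/16)/2 on |10>, 0 on |11>.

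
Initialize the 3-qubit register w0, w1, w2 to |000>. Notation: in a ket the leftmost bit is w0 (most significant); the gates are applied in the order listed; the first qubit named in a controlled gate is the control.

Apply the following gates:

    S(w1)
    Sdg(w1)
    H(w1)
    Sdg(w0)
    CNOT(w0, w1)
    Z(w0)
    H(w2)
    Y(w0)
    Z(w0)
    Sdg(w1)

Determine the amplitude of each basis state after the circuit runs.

The final amplitudes are 0 on |000>, 0 on |001>, 0 on |010>, 0 on |011>, -I/2 on |100>, -I/2 on |101>, -1/2 on |110>, -1/2 on |111>. Key observation: steps 1-2 multiply out to the identity, so the circuit reduces to the remaining gates.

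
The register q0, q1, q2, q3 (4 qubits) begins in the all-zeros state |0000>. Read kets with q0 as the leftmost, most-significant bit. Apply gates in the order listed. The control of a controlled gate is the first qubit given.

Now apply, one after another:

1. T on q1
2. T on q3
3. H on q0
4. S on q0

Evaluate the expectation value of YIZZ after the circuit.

The observable YIZZ averages to 1.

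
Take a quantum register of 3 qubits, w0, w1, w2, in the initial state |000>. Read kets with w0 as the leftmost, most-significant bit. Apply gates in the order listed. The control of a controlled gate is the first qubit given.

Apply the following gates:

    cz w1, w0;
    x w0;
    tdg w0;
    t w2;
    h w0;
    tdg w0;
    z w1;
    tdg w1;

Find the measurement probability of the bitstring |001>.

The probability of measuring |001> is 0.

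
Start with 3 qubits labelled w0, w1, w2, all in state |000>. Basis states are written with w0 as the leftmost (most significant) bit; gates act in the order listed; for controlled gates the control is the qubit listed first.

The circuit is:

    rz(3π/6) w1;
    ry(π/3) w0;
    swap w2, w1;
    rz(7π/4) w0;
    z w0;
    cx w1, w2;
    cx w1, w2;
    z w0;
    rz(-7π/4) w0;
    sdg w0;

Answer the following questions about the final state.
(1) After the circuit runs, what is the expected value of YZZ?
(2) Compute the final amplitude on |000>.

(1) The expectation value of YZZ is -sqrt(3)/2. Key observation: the block from step 4 through step 9 cancels to the identity and can be dropped.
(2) The amplitude on |000> is -sqrt(3)*exp(3*I*pi/4)/2.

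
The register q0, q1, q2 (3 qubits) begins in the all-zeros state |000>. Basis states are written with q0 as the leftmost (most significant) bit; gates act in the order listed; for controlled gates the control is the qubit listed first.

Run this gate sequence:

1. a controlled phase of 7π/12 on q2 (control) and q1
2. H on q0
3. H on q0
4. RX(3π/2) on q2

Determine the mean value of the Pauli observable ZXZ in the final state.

The observable ZXZ averages to 0. Key observation: gates 2-3 undo each other exactly, leaving only the rest of the circuit to track.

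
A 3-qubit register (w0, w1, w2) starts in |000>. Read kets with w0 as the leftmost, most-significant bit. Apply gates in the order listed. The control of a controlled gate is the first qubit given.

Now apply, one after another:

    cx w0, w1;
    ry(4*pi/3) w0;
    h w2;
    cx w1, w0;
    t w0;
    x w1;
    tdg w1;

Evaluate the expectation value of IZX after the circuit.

The observable IZX averages to -1.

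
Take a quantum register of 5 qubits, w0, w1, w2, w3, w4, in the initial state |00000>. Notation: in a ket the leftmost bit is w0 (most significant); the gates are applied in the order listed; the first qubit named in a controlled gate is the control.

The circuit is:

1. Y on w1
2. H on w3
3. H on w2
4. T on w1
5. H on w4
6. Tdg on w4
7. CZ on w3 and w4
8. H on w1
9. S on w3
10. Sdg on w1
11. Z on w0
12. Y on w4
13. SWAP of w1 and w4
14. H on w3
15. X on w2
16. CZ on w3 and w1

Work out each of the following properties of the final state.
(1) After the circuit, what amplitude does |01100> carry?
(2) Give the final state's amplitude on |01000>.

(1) The final state's coefficient on |01100> equals sqrt(2)*(-1 - I)*exp(I*pi/4)/8.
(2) |01000> carries amplitude sqrt(2)*(-1 - I)*exp(I*pi/4)/8 in the final state.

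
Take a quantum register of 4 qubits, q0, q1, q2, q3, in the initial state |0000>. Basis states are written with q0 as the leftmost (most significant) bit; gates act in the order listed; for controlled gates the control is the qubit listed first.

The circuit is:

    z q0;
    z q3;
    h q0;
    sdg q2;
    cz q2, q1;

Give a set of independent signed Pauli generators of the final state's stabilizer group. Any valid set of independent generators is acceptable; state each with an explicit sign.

One valid set of independent stabilizer generators is +XIII, +IZII, +IIZI, +IIIZ (any independent generating set of the same group is equally correct).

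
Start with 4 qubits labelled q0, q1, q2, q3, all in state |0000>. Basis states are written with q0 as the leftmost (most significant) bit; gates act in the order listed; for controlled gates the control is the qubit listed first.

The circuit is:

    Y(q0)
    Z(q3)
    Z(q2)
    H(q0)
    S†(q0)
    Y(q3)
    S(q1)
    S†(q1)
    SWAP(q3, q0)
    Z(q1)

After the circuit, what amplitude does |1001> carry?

The final state's coefficient on |1001> equals -sqrt(2)*I/2.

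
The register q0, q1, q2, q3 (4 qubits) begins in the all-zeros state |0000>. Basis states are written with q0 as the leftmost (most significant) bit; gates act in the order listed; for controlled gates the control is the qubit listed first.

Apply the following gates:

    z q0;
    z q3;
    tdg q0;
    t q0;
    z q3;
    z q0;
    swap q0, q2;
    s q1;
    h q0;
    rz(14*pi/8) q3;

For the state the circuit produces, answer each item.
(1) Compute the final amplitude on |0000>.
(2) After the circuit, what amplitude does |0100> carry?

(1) The final state's coefficient on |0000> equals -sqrt(2)*exp(I*pi/8)/2. Key observation: gates 1-6 undo each other exactly, leaving only the rest of the circuit to track.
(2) The final state's coefficient on |0100> equals 0.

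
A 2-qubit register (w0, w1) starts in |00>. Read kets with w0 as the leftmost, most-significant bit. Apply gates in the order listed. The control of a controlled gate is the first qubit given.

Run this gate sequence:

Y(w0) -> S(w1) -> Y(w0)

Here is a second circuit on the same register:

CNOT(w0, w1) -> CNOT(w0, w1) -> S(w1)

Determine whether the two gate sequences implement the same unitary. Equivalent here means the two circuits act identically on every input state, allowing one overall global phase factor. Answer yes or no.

Yes: on every input state the two circuits agree up to one overall phase factor.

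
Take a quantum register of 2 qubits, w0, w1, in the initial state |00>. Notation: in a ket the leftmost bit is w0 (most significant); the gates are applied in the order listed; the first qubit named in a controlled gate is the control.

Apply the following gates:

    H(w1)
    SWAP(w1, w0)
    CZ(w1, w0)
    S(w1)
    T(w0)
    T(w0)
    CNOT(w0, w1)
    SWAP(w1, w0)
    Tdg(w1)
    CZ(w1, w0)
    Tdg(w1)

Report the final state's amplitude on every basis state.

After the circuit, the state carries amplitude sqrt(2)/2 on |00>, 0 on |01>, 0 on |10>, -sqrt(2)/2 on |11>.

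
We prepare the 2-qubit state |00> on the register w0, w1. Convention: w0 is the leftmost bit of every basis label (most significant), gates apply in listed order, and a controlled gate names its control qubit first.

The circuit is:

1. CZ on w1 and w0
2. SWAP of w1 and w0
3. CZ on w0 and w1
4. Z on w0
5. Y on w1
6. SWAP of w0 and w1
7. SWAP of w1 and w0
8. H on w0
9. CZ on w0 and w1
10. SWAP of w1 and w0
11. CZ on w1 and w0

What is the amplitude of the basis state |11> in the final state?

The amplitude on |11> is sqrt(2)*I/2.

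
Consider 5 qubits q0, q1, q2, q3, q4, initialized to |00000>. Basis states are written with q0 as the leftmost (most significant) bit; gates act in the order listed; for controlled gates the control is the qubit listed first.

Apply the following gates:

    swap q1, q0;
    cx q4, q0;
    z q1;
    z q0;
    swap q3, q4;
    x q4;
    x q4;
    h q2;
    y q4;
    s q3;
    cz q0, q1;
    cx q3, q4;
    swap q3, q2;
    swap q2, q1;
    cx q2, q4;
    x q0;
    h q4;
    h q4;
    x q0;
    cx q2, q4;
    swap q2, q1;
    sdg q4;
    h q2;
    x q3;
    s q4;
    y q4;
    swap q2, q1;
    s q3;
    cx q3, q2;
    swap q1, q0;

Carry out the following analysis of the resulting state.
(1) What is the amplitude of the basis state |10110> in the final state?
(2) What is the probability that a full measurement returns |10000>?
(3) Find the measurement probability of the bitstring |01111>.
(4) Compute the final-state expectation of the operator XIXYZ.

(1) The amplitude on |10110> is I/2. Key observation: gates 14-21 undo each other exactly, leaving only the rest of the circuit to track.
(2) Outcome |10000> occurs with probability 1/4.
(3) A full measurement returns |01111> with probability 0.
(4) The expectation value of XIXYZ is 1.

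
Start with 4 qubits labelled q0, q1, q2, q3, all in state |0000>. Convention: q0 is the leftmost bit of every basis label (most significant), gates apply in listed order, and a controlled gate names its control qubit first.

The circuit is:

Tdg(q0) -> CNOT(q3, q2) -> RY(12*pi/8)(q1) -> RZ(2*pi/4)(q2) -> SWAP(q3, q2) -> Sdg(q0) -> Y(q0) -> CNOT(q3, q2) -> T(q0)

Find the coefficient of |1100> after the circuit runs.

|1100> carries amplitude sqrt(2)*I/2 in the final state.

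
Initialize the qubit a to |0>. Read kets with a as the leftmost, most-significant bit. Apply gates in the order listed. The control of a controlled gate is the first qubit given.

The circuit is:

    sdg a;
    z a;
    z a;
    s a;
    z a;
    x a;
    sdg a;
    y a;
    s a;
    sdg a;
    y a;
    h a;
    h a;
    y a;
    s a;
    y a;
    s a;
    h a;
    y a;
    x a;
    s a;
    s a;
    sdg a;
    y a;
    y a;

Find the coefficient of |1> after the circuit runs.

The final state's coefficient on |1> equals -sqrt(2)/2. Key observation: gates 8-11 undo each other exactly, leaving only the rest of the circuit to track.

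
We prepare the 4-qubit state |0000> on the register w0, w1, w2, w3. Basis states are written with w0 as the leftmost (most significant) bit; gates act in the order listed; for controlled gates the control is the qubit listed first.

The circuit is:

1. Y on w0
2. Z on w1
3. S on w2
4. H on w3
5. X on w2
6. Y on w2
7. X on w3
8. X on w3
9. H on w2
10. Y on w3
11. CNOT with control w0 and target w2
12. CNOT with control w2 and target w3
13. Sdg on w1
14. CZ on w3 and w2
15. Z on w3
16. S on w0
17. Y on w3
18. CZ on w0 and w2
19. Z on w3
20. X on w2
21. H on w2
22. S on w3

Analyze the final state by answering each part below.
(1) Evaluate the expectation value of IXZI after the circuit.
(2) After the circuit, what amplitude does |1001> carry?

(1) The expectation value of IXZI is 0.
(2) The amplitude on |1001> is sqrt(2)/2.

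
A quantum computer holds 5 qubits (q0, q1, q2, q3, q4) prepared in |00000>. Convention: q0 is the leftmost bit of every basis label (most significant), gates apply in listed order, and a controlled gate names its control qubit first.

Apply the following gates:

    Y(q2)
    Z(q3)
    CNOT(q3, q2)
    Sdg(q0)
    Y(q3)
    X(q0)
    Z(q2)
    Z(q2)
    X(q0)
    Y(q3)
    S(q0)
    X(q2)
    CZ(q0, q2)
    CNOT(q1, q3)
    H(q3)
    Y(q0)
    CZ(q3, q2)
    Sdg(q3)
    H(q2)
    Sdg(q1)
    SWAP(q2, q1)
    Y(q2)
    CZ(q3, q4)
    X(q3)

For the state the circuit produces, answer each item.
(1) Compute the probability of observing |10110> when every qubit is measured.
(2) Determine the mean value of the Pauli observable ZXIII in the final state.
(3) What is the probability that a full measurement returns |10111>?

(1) Outcome |10110> occurs with probability 1/4. Key observation: steps 4-11 multiply out to the identity, so the circuit reduces to the remaining gates.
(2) In the final state, ZXIII has expectation -1.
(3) Outcome |10111> occurs with probability 0.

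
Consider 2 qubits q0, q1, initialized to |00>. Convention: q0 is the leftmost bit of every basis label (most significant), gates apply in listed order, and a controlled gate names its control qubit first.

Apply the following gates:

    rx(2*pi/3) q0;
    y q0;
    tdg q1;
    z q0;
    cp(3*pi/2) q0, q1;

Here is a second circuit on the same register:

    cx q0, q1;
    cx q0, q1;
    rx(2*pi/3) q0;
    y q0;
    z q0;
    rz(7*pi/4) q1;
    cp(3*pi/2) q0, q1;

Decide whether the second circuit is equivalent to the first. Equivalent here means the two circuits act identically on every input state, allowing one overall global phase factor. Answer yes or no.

Yes — the two circuits implement the same unitary up to a global phase.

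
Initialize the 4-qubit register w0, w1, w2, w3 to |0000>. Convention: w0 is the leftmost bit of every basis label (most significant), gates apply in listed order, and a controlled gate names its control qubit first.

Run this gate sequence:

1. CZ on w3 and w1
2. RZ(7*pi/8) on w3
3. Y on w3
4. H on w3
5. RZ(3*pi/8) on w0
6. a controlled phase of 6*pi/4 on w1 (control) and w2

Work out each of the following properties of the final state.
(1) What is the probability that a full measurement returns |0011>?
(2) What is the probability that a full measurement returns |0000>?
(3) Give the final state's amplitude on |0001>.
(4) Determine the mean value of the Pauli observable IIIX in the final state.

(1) Outcome |0011> occurs with probability 0.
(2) Outcome |0000> occurs with probability 1/2.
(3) The final state's coefficient on |0001> equals sqrt(2)*exp(7*I*pi/8)/2.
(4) The observable IIIX averages to -1.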